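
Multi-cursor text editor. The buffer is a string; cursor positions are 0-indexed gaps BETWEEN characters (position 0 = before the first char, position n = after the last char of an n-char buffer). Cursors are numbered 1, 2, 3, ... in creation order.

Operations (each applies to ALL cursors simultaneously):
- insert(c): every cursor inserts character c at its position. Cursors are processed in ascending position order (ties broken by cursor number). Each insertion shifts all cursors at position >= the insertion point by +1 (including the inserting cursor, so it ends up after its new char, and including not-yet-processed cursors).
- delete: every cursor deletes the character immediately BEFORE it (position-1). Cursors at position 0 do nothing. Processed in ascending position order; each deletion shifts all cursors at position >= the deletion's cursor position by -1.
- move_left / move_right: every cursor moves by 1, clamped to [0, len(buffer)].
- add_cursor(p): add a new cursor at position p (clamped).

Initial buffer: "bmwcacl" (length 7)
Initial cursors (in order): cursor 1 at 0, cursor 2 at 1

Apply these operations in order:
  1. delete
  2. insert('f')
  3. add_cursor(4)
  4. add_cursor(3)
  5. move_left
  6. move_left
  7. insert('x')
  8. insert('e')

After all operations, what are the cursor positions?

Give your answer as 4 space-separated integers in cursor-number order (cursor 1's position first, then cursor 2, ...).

Answer: 4 4 10 7

Derivation:
After op 1 (delete): buffer="mwcacl" (len 6), cursors c1@0 c2@0, authorship ......
After op 2 (insert('f')): buffer="ffmwcacl" (len 8), cursors c1@2 c2@2, authorship 12......
After op 3 (add_cursor(4)): buffer="ffmwcacl" (len 8), cursors c1@2 c2@2 c3@4, authorship 12......
After op 4 (add_cursor(3)): buffer="ffmwcacl" (len 8), cursors c1@2 c2@2 c4@3 c3@4, authorship 12......
After op 5 (move_left): buffer="ffmwcacl" (len 8), cursors c1@1 c2@1 c4@2 c3@3, authorship 12......
After op 6 (move_left): buffer="ffmwcacl" (len 8), cursors c1@0 c2@0 c4@1 c3@2, authorship 12......
After op 7 (insert('x')): buffer="xxfxfxmwcacl" (len 12), cursors c1@2 c2@2 c4@4 c3@6, authorship 121423......
After op 8 (insert('e')): buffer="xxeefxefxemwcacl" (len 16), cursors c1@4 c2@4 c4@7 c3@10, authorship 1212144233......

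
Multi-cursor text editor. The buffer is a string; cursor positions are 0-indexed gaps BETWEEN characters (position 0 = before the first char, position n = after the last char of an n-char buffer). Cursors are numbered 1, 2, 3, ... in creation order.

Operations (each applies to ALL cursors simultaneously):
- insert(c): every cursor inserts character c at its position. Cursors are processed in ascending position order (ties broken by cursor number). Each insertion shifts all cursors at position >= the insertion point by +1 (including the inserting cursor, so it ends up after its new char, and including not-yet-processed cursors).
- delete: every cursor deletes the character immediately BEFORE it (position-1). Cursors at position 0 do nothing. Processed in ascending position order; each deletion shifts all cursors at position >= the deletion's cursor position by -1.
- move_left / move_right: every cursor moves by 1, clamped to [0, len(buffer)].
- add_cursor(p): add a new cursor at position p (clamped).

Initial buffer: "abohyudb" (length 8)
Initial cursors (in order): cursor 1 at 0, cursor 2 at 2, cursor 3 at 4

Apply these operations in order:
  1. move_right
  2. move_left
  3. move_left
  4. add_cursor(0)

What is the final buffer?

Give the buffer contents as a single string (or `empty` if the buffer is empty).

After op 1 (move_right): buffer="abohyudb" (len 8), cursors c1@1 c2@3 c3@5, authorship ........
After op 2 (move_left): buffer="abohyudb" (len 8), cursors c1@0 c2@2 c3@4, authorship ........
After op 3 (move_left): buffer="abohyudb" (len 8), cursors c1@0 c2@1 c3@3, authorship ........
After op 4 (add_cursor(0)): buffer="abohyudb" (len 8), cursors c1@0 c4@0 c2@1 c3@3, authorship ........

Answer: abohyudb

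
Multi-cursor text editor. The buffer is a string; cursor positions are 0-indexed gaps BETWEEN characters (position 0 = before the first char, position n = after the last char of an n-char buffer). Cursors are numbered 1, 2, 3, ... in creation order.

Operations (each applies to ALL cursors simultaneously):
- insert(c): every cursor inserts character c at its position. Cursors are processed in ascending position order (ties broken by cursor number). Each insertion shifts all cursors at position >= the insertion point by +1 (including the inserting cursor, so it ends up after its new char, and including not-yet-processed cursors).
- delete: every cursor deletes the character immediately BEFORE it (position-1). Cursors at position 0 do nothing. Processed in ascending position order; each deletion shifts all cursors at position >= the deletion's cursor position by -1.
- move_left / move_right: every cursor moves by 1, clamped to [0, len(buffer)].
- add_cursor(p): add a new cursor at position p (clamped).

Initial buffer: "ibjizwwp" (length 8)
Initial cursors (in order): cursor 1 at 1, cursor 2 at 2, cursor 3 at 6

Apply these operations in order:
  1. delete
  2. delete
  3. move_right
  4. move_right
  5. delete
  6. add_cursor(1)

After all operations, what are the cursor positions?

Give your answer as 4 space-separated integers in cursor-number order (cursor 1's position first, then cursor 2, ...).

After op 1 (delete): buffer="jizwp" (len 5), cursors c1@0 c2@0 c3@3, authorship .....
After op 2 (delete): buffer="jiwp" (len 4), cursors c1@0 c2@0 c3@2, authorship ....
After op 3 (move_right): buffer="jiwp" (len 4), cursors c1@1 c2@1 c3@3, authorship ....
After op 4 (move_right): buffer="jiwp" (len 4), cursors c1@2 c2@2 c3@4, authorship ....
After op 5 (delete): buffer="w" (len 1), cursors c1@0 c2@0 c3@1, authorship .
After op 6 (add_cursor(1)): buffer="w" (len 1), cursors c1@0 c2@0 c3@1 c4@1, authorship .

Answer: 0 0 1 1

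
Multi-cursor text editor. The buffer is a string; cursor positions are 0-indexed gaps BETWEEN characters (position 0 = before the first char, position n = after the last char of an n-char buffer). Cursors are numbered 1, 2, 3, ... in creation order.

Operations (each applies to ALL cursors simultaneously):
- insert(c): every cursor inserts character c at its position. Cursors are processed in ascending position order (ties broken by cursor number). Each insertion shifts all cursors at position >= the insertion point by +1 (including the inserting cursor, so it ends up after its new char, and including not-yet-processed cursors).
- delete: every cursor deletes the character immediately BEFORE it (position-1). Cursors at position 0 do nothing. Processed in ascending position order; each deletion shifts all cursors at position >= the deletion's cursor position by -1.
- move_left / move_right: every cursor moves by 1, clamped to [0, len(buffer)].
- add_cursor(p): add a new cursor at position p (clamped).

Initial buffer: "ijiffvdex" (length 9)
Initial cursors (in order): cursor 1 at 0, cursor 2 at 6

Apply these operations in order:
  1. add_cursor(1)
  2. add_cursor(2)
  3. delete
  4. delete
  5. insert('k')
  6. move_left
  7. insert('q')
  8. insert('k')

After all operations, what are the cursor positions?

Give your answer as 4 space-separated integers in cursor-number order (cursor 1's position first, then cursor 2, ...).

After op 1 (add_cursor(1)): buffer="ijiffvdex" (len 9), cursors c1@0 c3@1 c2@6, authorship .........
After op 2 (add_cursor(2)): buffer="ijiffvdex" (len 9), cursors c1@0 c3@1 c4@2 c2@6, authorship .........
After op 3 (delete): buffer="iffdex" (len 6), cursors c1@0 c3@0 c4@0 c2@3, authorship ......
After op 4 (delete): buffer="ifdex" (len 5), cursors c1@0 c3@0 c4@0 c2@2, authorship .....
After op 5 (insert('k')): buffer="kkkifkdex" (len 9), cursors c1@3 c3@3 c4@3 c2@6, authorship 134..2...
After op 6 (move_left): buffer="kkkifkdex" (len 9), cursors c1@2 c3@2 c4@2 c2@5, authorship 134..2...
After op 7 (insert('q')): buffer="kkqqqkifqkdex" (len 13), cursors c1@5 c3@5 c4@5 c2@9, authorship 131344..22...
After op 8 (insert('k')): buffer="kkqqqkkkkifqkkdex" (len 17), cursors c1@8 c3@8 c4@8 c2@13, authorship 131341344..222...

Answer: 8 13 8 8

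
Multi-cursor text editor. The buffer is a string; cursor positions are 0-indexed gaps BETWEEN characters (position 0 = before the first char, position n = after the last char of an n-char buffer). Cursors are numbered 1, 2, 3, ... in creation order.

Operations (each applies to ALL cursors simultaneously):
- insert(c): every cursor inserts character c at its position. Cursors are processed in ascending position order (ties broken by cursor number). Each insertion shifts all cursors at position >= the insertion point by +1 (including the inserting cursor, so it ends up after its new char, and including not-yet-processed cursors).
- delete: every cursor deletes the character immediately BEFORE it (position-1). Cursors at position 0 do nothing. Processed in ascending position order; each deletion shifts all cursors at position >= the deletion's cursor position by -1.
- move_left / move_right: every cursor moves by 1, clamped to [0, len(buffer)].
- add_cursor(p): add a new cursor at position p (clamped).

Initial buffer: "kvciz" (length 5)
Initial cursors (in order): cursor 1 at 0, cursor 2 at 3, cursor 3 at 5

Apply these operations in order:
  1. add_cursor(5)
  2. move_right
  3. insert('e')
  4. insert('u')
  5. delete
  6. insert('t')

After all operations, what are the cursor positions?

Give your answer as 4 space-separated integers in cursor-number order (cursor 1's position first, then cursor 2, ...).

Answer: 3 8 13 13

Derivation:
After op 1 (add_cursor(5)): buffer="kvciz" (len 5), cursors c1@0 c2@3 c3@5 c4@5, authorship .....
After op 2 (move_right): buffer="kvciz" (len 5), cursors c1@1 c2@4 c3@5 c4@5, authorship .....
After op 3 (insert('e')): buffer="kevciezee" (len 9), cursors c1@2 c2@6 c3@9 c4@9, authorship .1...2.34
After op 4 (insert('u')): buffer="keuvcieuzeeuu" (len 13), cursors c1@3 c2@8 c3@13 c4@13, authorship .11...22.3434
After op 5 (delete): buffer="kevciezee" (len 9), cursors c1@2 c2@6 c3@9 c4@9, authorship .1...2.34
After op 6 (insert('t')): buffer="ketvcietzeett" (len 13), cursors c1@3 c2@8 c3@13 c4@13, authorship .11...22.3434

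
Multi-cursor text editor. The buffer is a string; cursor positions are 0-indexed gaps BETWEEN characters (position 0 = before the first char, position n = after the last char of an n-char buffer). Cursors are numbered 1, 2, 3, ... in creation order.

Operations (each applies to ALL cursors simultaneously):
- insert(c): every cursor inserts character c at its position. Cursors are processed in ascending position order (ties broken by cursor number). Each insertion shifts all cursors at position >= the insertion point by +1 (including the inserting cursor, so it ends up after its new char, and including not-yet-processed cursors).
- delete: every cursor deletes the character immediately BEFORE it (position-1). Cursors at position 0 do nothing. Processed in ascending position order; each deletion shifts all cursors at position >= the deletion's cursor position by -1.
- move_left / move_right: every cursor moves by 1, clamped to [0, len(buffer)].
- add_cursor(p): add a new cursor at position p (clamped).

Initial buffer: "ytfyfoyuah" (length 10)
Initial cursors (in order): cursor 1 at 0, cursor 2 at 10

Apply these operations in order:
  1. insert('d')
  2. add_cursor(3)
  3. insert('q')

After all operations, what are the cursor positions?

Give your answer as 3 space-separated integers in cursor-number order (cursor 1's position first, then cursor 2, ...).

After op 1 (insert('d')): buffer="dytfyfoyuahd" (len 12), cursors c1@1 c2@12, authorship 1..........2
After op 2 (add_cursor(3)): buffer="dytfyfoyuahd" (len 12), cursors c1@1 c3@3 c2@12, authorship 1..........2
After op 3 (insert('q')): buffer="dqytqfyfoyuahdq" (len 15), cursors c1@2 c3@5 c2@15, authorship 11..3........22

Answer: 2 15 5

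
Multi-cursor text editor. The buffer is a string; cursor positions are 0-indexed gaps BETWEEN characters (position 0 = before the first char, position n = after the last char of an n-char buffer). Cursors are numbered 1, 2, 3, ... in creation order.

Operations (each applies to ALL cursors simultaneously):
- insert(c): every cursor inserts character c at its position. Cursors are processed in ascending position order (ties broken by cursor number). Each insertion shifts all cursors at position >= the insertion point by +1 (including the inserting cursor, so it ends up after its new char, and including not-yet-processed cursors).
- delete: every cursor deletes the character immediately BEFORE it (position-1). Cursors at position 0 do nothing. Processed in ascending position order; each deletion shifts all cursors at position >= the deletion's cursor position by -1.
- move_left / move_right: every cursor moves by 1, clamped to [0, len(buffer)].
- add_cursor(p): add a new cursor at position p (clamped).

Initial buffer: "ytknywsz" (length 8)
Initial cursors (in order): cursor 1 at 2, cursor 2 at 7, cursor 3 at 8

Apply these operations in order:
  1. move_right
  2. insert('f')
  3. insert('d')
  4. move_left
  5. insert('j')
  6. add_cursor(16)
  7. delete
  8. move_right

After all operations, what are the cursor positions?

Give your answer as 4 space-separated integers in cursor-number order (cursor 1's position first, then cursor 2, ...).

Answer: 5 13 13 13

Derivation:
After op 1 (move_right): buffer="ytknywsz" (len 8), cursors c1@3 c2@8 c3@8, authorship ........
After op 2 (insert('f')): buffer="ytkfnywszff" (len 11), cursors c1@4 c2@11 c3@11, authorship ...1.....23
After op 3 (insert('d')): buffer="ytkfdnywszffdd" (len 14), cursors c1@5 c2@14 c3@14, authorship ...11.....2323
After op 4 (move_left): buffer="ytkfdnywszffdd" (len 14), cursors c1@4 c2@13 c3@13, authorship ...11.....2323
After op 5 (insert('j')): buffer="ytkfjdnywszffdjjd" (len 17), cursors c1@5 c2@16 c3@16, authorship ...111.....232233
After op 6 (add_cursor(16)): buffer="ytkfjdnywszffdjjd" (len 17), cursors c1@5 c2@16 c3@16 c4@16, authorship ...111.....232233
After op 7 (delete): buffer="ytkfdnywszffd" (len 13), cursors c1@4 c2@12 c3@12 c4@12, authorship ...11.....233
After op 8 (move_right): buffer="ytkfdnywszffd" (len 13), cursors c1@5 c2@13 c3@13 c4@13, authorship ...11.....233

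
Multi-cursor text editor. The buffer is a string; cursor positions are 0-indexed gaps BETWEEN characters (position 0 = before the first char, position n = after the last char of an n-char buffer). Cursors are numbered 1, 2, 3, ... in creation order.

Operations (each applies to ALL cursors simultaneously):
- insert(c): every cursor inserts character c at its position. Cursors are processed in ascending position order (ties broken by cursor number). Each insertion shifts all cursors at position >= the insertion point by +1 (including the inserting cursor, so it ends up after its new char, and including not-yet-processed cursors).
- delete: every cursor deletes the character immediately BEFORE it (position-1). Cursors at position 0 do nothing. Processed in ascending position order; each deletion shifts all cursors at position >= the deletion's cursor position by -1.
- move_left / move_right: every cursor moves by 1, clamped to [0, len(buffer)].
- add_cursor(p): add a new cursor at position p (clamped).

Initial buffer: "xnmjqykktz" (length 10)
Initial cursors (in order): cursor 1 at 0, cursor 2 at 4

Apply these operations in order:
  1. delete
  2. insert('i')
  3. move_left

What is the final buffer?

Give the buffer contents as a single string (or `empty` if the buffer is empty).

Answer: ixnmiqykktz

Derivation:
After op 1 (delete): buffer="xnmqykktz" (len 9), cursors c1@0 c2@3, authorship .........
After op 2 (insert('i')): buffer="ixnmiqykktz" (len 11), cursors c1@1 c2@5, authorship 1...2......
After op 3 (move_left): buffer="ixnmiqykktz" (len 11), cursors c1@0 c2@4, authorship 1...2......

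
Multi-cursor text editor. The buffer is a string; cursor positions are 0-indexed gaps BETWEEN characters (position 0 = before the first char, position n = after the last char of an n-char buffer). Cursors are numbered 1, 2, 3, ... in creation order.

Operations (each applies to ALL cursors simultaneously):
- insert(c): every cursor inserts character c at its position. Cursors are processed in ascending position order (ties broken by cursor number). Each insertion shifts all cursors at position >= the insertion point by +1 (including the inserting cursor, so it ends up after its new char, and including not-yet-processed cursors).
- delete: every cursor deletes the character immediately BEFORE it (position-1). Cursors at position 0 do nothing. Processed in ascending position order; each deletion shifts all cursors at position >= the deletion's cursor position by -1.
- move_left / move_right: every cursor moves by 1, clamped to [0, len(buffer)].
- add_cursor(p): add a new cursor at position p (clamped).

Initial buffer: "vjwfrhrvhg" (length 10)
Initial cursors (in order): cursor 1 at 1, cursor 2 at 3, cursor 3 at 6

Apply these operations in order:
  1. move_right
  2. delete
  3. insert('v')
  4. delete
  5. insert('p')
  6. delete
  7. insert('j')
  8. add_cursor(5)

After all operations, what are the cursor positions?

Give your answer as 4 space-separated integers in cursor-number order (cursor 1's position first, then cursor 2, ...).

Answer: 2 4 7 5

Derivation:
After op 1 (move_right): buffer="vjwfrhrvhg" (len 10), cursors c1@2 c2@4 c3@7, authorship ..........
After op 2 (delete): buffer="vwrhvhg" (len 7), cursors c1@1 c2@2 c3@4, authorship .......
After op 3 (insert('v')): buffer="vvwvrhvvhg" (len 10), cursors c1@2 c2@4 c3@7, authorship .1.2..3...
After op 4 (delete): buffer="vwrhvhg" (len 7), cursors c1@1 c2@2 c3@4, authorship .......
After op 5 (insert('p')): buffer="vpwprhpvhg" (len 10), cursors c1@2 c2@4 c3@7, authorship .1.2..3...
After op 6 (delete): buffer="vwrhvhg" (len 7), cursors c1@1 c2@2 c3@4, authorship .......
After op 7 (insert('j')): buffer="vjwjrhjvhg" (len 10), cursors c1@2 c2@4 c3@7, authorship .1.2..3...
After op 8 (add_cursor(5)): buffer="vjwjrhjvhg" (len 10), cursors c1@2 c2@4 c4@5 c3@7, authorship .1.2..3...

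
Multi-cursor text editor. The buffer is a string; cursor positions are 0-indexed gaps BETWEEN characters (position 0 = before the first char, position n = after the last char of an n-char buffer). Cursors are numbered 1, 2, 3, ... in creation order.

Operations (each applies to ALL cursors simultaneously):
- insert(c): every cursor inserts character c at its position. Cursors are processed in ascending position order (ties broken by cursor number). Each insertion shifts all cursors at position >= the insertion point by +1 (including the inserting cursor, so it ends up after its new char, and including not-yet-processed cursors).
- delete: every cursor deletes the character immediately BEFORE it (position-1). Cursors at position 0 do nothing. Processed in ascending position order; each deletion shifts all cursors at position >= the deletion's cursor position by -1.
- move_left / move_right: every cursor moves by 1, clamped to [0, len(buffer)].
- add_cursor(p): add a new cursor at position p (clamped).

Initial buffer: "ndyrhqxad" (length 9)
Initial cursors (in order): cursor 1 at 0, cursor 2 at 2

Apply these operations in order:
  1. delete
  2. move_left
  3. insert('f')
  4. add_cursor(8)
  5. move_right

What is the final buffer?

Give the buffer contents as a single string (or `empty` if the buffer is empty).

After op 1 (delete): buffer="nyrhqxad" (len 8), cursors c1@0 c2@1, authorship ........
After op 2 (move_left): buffer="nyrhqxad" (len 8), cursors c1@0 c2@0, authorship ........
After op 3 (insert('f')): buffer="ffnyrhqxad" (len 10), cursors c1@2 c2@2, authorship 12........
After op 4 (add_cursor(8)): buffer="ffnyrhqxad" (len 10), cursors c1@2 c2@2 c3@8, authorship 12........
After op 5 (move_right): buffer="ffnyrhqxad" (len 10), cursors c1@3 c2@3 c3@9, authorship 12........

Answer: ffnyrhqxad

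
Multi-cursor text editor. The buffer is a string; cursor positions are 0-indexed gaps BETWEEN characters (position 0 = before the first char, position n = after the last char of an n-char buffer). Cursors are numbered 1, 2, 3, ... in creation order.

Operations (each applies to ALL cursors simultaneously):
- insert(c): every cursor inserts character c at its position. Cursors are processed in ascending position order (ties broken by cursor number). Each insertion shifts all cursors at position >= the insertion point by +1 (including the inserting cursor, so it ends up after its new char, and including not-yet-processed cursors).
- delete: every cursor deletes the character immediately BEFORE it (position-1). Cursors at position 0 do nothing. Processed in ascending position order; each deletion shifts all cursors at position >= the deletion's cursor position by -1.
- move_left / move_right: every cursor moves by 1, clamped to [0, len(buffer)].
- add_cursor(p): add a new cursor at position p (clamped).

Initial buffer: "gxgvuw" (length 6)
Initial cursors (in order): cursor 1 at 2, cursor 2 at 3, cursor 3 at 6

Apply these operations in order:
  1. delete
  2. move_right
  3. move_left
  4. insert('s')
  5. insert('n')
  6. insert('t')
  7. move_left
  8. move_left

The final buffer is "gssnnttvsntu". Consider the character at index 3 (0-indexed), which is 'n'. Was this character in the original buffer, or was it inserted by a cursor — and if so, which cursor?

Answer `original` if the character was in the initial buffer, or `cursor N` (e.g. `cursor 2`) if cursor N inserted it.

Answer: cursor 1

Derivation:
After op 1 (delete): buffer="gvu" (len 3), cursors c1@1 c2@1 c3@3, authorship ...
After op 2 (move_right): buffer="gvu" (len 3), cursors c1@2 c2@2 c3@3, authorship ...
After op 3 (move_left): buffer="gvu" (len 3), cursors c1@1 c2@1 c3@2, authorship ...
After op 4 (insert('s')): buffer="gssvsu" (len 6), cursors c1@3 c2@3 c3@5, authorship .12.3.
After op 5 (insert('n')): buffer="gssnnvsnu" (len 9), cursors c1@5 c2@5 c3@8, authorship .1212.33.
After op 6 (insert('t')): buffer="gssnnttvsntu" (len 12), cursors c1@7 c2@7 c3@11, authorship .121212.333.
After op 7 (move_left): buffer="gssnnttvsntu" (len 12), cursors c1@6 c2@6 c3@10, authorship .121212.333.
After op 8 (move_left): buffer="gssnnttvsntu" (len 12), cursors c1@5 c2@5 c3@9, authorship .121212.333.
Authorship (.=original, N=cursor N): . 1 2 1 2 1 2 . 3 3 3 .
Index 3: author = 1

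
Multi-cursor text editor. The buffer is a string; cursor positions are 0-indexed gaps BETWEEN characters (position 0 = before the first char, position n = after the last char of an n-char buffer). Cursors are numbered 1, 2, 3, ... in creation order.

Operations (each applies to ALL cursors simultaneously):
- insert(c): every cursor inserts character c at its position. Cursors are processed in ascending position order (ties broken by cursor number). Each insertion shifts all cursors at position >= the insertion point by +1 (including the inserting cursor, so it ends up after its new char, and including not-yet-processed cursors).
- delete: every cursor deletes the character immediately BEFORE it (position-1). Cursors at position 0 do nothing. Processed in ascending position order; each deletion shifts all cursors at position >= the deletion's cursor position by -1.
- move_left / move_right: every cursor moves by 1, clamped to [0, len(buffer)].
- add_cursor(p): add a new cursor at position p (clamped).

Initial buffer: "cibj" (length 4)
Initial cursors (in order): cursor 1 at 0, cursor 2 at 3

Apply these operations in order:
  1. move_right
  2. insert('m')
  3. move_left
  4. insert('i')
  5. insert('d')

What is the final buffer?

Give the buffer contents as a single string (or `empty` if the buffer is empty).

Answer: cidmibjidm

Derivation:
After op 1 (move_right): buffer="cibj" (len 4), cursors c1@1 c2@4, authorship ....
After op 2 (insert('m')): buffer="cmibjm" (len 6), cursors c1@2 c2@6, authorship .1...2
After op 3 (move_left): buffer="cmibjm" (len 6), cursors c1@1 c2@5, authorship .1...2
After op 4 (insert('i')): buffer="cimibjim" (len 8), cursors c1@2 c2@7, authorship .11...22
After op 5 (insert('d')): buffer="cidmibjidm" (len 10), cursors c1@3 c2@9, authorship .111...222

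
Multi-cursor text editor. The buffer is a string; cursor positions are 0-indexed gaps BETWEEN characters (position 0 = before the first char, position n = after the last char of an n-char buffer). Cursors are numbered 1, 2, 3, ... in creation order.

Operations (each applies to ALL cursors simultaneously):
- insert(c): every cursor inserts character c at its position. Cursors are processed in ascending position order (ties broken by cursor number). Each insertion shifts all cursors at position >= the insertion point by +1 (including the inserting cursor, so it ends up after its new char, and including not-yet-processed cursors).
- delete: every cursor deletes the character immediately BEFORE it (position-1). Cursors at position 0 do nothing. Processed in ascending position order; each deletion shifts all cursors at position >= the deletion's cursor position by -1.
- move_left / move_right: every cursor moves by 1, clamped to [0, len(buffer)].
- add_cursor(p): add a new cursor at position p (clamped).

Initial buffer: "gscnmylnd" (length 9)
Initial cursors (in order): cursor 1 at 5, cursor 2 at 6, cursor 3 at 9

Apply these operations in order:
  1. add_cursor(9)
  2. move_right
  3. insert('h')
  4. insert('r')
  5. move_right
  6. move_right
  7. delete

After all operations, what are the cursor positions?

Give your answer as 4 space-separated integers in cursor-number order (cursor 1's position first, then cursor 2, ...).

Answer: 9 11 13 13

Derivation:
After op 1 (add_cursor(9)): buffer="gscnmylnd" (len 9), cursors c1@5 c2@6 c3@9 c4@9, authorship .........
After op 2 (move_right): buffer="gscnmylnd" (len 9), cursors c1@6 c2@7 c3@9 c4@9, authorship .........
After op 3 (insert('h')): buffer="gscnmyhlhndhh" (len 13), cursors c1@7 c2@9 c3@13 c4@13, authorship ......1.2..34
After op 4 (insert('r')): buffer="gscnmyhrlhrndhhrr" (len 17), cursors c1@8 c2@11 c3@17 c4@17, authorship ......11.22..3434
After op 5 (move_right): buffer="gscnmyhrlhrndhhrr" (len 17), cursors c1@9 c2@12 c3@17 c4@17, authorship ......11.22..3434
After op 6 (move_right): buffer="gscnmyhrlhrndhhrr" (len 17), cursors c1@10 c2@13 c3@17 c4@17, authorship ......11.22..3434
After op 7 (delete): buffer="gscnmyhrlrnhh" (len 13), cursors c1@9 c2@11 c3@13 c4@13, authorship ......11.2.34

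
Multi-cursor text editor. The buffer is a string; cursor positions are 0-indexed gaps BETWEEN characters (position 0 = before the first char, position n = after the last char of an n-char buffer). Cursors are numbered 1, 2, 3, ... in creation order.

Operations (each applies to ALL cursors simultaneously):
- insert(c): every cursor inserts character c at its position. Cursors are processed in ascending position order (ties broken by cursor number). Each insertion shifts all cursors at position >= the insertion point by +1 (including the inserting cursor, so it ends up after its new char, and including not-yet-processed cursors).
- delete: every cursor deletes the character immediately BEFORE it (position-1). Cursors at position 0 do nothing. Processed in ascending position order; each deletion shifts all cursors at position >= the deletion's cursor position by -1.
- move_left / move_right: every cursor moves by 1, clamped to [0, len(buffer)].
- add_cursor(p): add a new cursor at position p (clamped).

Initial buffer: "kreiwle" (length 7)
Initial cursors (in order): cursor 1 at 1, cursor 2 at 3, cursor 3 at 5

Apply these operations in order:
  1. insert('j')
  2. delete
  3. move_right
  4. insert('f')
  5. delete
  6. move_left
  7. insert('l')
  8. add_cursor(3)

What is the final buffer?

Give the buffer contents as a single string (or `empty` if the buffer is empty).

After op 1 (insert('j')): buffer="kjrejiwjle" (len 10), cursors c1@2 c2@5 c3@8, authorship .1..2..3..
After op 2 (delete): buffer="kreiwle" (len 7), cursors c1@1 c2@3 c3@5, authorship .......
After op 3 (move_right): buffer="kreiwle" (len 7), cursors c1@2 c2@4 c3@6, authorship .......
After op 4 (insert('f')): buffer="krfeifwlfe" (len 10), cursors c1@3 c2@6 c3@9, authorship ..1..2..3.
After op 5 (delete): buffer="kreiwle" (len 7), cursors c1@2 c2@4 c3@6, authorship .......
After op 6 (move_left): buffer="kreiwle" (len 7), cursors c1@1 c2@3 c3@5, authorship .......
After op 7 (insert('l')): buffer="klreliwlle" (len 10), cursors c1@2 c2@5 c3@8, authorship .1..2..3..
After op 8 (add_cursor(3)): buffer="klreliwlle" (len 10), cursors c1@2 c4@3 c2@5 c3@8, authorship .1..2..3..

Answer: klreliwlle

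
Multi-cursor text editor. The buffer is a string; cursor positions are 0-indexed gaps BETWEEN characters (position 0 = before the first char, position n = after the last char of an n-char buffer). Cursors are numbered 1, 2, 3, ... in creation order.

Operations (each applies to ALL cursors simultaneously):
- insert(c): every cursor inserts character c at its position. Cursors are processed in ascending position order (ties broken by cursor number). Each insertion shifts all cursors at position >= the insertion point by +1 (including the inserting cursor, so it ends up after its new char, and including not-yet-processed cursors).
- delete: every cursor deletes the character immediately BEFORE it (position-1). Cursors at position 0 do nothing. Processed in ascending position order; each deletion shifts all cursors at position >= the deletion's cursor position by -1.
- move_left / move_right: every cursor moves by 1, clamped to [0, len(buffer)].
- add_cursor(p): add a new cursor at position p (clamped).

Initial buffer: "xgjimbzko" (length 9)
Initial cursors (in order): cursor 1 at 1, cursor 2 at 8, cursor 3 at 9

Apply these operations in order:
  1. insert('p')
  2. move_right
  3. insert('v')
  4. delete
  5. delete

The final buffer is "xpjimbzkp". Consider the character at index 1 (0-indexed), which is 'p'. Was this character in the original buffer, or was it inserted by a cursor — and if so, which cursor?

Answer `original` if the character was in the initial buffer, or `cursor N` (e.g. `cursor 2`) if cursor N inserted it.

Answer: cursor 1

Derivation:
After op 1 (insert('p')): buffer="xpgjimbzkpop" (len 12), cursors c1@2 c2@10 c3@12, authorship .1.......2.3
After op 2 (move_right): buffer="xpgjimbzkpop" (len 12), cursors c1@3 c2@11 c3@12, authorship .1.......2.3
After op 3 (insert('v')): buffer="xpgvjimbzkpovpv" (len 15), cursors c1@4 c2@13 c3@15, authorship .1.1......2.233
After op 4 (delete): buffer="xpgjimbzkpop" (len 12), cursors c1@3 c2@11 c3@12, authorship .1.......2.3
After op 5 (delete): buffer="xpjimbzkp" (len 9), cursors c1@2 c2@9 c3@9, authorship .1......2
Authorship (.=original, N=cursor N): . 1 . . . . . . 2
Index 1: author = 1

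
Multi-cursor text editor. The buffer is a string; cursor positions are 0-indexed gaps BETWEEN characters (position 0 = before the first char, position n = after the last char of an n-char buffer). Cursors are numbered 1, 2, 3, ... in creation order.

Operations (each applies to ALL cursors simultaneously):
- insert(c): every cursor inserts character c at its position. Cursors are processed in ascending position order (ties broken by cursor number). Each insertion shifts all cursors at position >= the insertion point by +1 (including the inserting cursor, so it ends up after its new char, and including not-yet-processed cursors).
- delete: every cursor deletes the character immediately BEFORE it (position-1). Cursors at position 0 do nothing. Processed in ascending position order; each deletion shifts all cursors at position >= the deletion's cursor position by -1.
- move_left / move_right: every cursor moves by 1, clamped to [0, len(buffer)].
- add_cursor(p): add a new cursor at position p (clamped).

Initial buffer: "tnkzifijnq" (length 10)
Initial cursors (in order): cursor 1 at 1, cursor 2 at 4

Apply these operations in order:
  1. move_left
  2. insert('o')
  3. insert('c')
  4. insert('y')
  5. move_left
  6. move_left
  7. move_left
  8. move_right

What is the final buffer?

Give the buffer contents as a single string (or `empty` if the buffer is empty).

After op 1 (move_left): buffer="tnkzifijnq" (len 10), cursors c1@0 c2@3, authorship ..........
After op 2 (insert('o')): buffer="otnkozifijnq" (len 12), cursors c1@1 c2@5, authorship 1...2.......
After op 3 (insert('c')): buffer="octnkoczifijnq" (len 14), cursors c1@2 c2@7, authorship 11...22.......
After op 4 (insert('y')): buffer="ocytnkocyzifijnq" (len 16), cursors c1@3 c2@9, authorship 111...222.......
After op 5 (move_left): buffer="ocytnkocyzifijnq" (len 16), cursors c1@2 c2@8, authorship 111...222.......
After op 6 (move_left): buffer="ocytnkocyzifijnq" (len 16), cursors c1@1 c2@7, authorship 111...222.......
After op 7 (move_left): buffer="ocytnkocyzifijnq" (len 16), cursors c1@0 c2@6, authorship 111...222.......
After op 8 (move_right): buffer="ocytnkocyzifijnq" (len 16), cursors c1@1 c2@7, authorship 111...222.......

Answer: ocytnkocyzifijnq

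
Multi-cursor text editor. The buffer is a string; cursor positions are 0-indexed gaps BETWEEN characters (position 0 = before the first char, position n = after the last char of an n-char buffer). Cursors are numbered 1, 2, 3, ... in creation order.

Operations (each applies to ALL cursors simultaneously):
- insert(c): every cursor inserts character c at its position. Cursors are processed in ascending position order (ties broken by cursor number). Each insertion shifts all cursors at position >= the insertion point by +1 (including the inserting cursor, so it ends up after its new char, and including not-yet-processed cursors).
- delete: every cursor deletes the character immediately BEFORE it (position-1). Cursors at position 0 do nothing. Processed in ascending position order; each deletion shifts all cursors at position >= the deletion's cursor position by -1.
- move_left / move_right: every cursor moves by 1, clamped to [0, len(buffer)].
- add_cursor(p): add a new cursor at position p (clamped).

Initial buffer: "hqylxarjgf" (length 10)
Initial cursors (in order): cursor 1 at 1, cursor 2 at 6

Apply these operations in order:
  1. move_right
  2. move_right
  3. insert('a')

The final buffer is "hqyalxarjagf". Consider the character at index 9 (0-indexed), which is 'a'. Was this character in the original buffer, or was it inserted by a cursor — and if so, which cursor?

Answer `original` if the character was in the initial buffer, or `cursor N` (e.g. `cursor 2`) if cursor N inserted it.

After op 1 (move_right): buffer="hqylxarjgf" (len 10), cursors c1@2 c2@7, authorship ..........
After op 2 (move_right): buffer="hqylxarjgf" (len 10), cursors c1@3 c2@8, authorship ..........
After op 3 (insert('a')): buffer="hqyalxarjagf" (len 12), cursors c1@4 c2@10, authorship ...1.....2..
Authorship (.=original, N=cursor N): . . . 1 . . . . . 2 . .
Index 9: author = 2

Answer: cursor 2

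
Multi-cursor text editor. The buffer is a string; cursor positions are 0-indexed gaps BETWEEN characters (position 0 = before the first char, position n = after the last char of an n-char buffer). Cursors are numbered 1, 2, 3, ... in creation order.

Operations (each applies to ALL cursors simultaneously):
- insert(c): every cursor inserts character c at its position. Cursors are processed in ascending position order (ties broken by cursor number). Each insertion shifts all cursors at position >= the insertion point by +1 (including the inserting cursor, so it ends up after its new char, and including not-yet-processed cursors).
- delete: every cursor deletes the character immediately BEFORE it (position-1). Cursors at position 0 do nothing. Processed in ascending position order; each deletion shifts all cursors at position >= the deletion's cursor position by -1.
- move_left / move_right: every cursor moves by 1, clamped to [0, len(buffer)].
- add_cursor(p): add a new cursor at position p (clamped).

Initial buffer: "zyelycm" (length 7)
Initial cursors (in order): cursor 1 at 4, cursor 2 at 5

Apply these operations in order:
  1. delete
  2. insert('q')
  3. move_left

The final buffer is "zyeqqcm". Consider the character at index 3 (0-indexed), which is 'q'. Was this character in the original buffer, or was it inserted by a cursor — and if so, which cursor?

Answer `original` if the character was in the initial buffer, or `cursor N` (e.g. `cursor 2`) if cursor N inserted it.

After op 1 (delete): buffer="zyecm" (len 5), cursors c1@3 c2@3, authorship .....
After op 2 (insert('q')): buffer="zyeqqcm" (len 7), cursors c1@5 c2@5, authorship ...12..
After op 3 (move_left): buffer="zyeqqcm" (len 7), cursors c1@4 c2@4, authorship ...12..
Authorship (.=original, N=cursor N): . . . 1 2 . .
Index 3: author = 1

Answer: cursor 1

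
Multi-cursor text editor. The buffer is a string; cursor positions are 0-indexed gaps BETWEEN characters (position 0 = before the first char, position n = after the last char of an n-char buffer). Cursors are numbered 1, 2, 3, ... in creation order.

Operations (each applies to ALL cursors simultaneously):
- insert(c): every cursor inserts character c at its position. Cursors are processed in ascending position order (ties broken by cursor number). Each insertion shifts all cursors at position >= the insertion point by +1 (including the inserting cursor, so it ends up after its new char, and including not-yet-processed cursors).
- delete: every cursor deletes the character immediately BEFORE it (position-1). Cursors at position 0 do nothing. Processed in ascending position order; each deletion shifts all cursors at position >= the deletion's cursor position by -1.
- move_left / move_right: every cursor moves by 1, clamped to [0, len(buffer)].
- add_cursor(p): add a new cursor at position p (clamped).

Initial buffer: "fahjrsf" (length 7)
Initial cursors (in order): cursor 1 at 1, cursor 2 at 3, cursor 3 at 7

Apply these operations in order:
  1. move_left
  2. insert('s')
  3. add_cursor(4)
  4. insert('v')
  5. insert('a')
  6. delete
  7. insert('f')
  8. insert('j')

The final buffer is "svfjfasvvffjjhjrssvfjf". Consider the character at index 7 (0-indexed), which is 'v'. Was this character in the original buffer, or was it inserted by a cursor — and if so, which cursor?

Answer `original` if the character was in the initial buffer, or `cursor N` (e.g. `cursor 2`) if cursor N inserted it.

Answer: cursor 2

Derivation:
After op 1 (move_left): buffer="fahjrsf" (len 7), cursors c1@0 c2@2 c3@6, authorship .......
After op 2 (insert('s')): buffer="sfashjrssf" (len 10), cursors c1@1 c2@4 c3@9, authorship 1..2....3.
After op 3 (add_cursor(4)): buffer="sfashjrssf" (len 10), cursors c1@1 c2@4 c4@4 c3@9, authorship 1..2....3.
After op 4 (insert('v')): buffer="svfasvvhjrssvf" (len 14), cursors c1@2 c2@7 c4@7 c3@13, authorship 11..224....33.
After op 5 (insert('a')): buffer="svafasvvaahjrssvaf" (len 18), cursors c1@3 c2@10 c4@10 c3@17, authorship 111..22424....333.
After op 6 (delete): buffer="svfasvvhjrssvf" (len 14), cursors c1@2 c2@7 c4@7 c3@13, authorship 11..224....33.
After op 7 (insert('f')): buffer="svffasvvffhjrssvff" (len 18), cursors c1@3 c2@10 c4@10 c3@17, authorship 111..22424....333.
After op 8 (insert('j')): buffer="svfjfasvvffjjhjrssvfjf" (len 22), cursors c1@4 c2@13 c4@13 c3@21, authorship 1111..2242424....3333.
Authorship (.=original, N=cursor N): 1 1 1 1 . . 2 2 4 2 4 2 4 . . . . 3 3 3 3 .
Index 7: author = 2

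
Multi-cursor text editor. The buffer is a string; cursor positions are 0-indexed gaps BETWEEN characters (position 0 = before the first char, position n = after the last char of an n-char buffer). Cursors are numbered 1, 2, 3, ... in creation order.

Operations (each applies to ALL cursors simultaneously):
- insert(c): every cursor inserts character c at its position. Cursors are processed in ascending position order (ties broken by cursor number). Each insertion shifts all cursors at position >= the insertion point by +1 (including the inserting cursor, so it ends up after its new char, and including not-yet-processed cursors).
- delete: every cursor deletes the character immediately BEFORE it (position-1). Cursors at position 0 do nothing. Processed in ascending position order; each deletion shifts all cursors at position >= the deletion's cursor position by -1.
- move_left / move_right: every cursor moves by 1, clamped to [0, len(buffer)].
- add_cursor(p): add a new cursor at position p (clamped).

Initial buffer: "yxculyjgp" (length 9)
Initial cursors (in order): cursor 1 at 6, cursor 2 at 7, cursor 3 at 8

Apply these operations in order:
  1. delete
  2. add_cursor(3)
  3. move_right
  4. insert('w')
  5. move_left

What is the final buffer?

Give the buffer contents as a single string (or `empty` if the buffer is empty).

After op 1 (delete): buffer="yxculp" (len 6), cursors c1@5 c2@5 c3@5, authorship ......
After op 2 (add_cursor(3)): buffer="yxculp" (len 6), cursors c4@3 c1@5 c2@5 c3@5, authorship ......
After op 3 (move_right): buffer="yxculp" (len 6), cursors c4@4 c1@6 c2@6 c3@6, authorship ......
After op 4 (insert('w')): buffer="yxcuwlpwww" (len 10), cursors c4@5 c1@10 c2@10 c3@10, authorship ....4..123
After op 5 (move_left): buffer="yxcuwlpwww" (len 10), cursors c4@4 c1@9 c2@9 c3@9, authorship ....4..123

Answer: yxcuwlpwww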